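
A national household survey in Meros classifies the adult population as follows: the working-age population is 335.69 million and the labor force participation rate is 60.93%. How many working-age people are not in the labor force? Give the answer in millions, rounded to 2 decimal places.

Share not in the labor force = 1 − 0.6093 = 0.3907.
Not in labor force = 0.3907 × 335.69 ≈ 131.15 million.

About 131.15 million are not in the labor force.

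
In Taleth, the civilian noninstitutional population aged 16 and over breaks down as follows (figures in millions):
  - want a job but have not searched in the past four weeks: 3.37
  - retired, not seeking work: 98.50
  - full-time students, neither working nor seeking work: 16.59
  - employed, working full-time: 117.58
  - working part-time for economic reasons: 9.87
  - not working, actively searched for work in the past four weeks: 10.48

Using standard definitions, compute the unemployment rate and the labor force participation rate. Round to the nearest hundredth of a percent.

Unemployment rate ≈ 7.60%; labor force participation rate ≈ 53.80%.

Employed = 117.58 + 9.87 = 127.45 million (anyone who worked, including part-time for economic reasons, counts as employed).
Unemployed = 10.48 million.
Labor force = 127.45 + 10.48 = 137.93 million.
Not in labor force = 3.37 + 98.50 + 16.59 = 118.46 million (those not working and not actively searching are outside the labor force — including those who want a job but have given up searching).
Civilian working-age population = 137.93 + 118.46 = 256.39 million.
Unemployment rate = 10.48 / 137.93 = 7.60%.
Labor force participation rate = 137.93 / 256.39 = 53.80%.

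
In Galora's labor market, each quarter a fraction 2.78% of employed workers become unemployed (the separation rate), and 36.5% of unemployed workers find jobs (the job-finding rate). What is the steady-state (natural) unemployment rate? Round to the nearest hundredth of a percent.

At steady state the flows balance: s·E = f·U, so U/(E+U) = s/(s+f).
u* = 2.78 / (2.78 + 36.5) = 2.78 / 39.28 = 7.08%.

Steady-state unemployment rate ≈ 7.08%.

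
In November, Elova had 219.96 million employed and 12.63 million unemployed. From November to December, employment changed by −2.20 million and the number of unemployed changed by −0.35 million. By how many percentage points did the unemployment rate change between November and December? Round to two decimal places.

The unemployment rate changed by −0.09 percentage points.

November: labor force = 219.96 + 12.63 = 232.59; u = 12.63/232.59 = 5.43%.
December: labor force = 217.76 + 12.28 = 230.04; u = 12.28/230.04 = 5.34%.
Change = 5.34% − 5.43% = −0.09 pp.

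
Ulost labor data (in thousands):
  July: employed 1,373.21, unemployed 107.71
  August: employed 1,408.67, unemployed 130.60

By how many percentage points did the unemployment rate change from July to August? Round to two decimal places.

July: labor force = 1,373.21 + 107.71 = 1,480.92; u = 107.71/1,480.92 = 7.27%.
August: labor force = 1,408.67 + 130.60 = 1,539.27; u = 130.60/1,539.27 = 8.48%.
Change = 8.48% − 7.27% = +1.21 pp.

The unemployment rate changed by +1.21 percentage points.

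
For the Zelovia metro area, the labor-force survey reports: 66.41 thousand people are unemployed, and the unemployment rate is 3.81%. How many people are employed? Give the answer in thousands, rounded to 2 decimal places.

About 1,676.63 thousand are employed.

Labor force = U / u = 66.41 / 0.0381 ≈ 1,743.04 thousand.
Employed = labor force − unemployed = 1,743.04 − 66.41 = 1,676.63 thousand.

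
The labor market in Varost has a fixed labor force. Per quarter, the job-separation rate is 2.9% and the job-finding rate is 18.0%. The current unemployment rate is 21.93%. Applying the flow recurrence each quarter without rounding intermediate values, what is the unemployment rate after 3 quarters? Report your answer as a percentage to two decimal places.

Unemployment rate after three quarters ≈ 17.86%.

With a fixed labor force, u_{t+1} = u_t + s·(1−u_t) − f·u_t = u_t·(1−s−f) + s.
Here 1−s−f = 0.791 and s = 0.029.
u_1 = 0.219300 × 0.791 + 0.029 = 0.202466.
u_2 = 0.202466 × 0.791 + 0.029 = 0.189151.
u_3 = 0.189151 × 0.791 + 0.029 = 0.178618.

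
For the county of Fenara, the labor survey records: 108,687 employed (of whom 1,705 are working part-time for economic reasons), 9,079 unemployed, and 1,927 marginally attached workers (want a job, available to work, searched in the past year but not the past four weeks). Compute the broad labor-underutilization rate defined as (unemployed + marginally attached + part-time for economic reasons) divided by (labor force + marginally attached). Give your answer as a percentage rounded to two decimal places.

Broad underutilization rate ≈ 10.62%.

Labor force = 108,687 + 9,079 = 117,766.
Numerator = 9,079 + 1,927 + 1,705 = 12,711.
Denominator = 117,766 + 1,927 = 119,693.
Broad rate = 12,711 / 119,693 = 10.62%.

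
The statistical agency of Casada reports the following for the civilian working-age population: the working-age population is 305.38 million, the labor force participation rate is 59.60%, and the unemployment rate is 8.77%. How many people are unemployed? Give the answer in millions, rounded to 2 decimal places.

About 15.96 million are unemployed.

Labor force = 0.5960 × 305.38 = 182.01 million.
Unemployed = 0.0877 × 182.01 ≈ 15.96 million.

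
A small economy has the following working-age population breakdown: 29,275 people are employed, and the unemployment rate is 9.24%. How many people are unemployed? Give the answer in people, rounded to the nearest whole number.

Let U be the number unemployed. The labor force is E + U, and U/(E+U) = 0.0924.
So U = 0.0924 × 29,275 / (1 − 0.0924) = 2705.01 / 0.9076 ≈ 2,980.

About 2,980 are unemployed.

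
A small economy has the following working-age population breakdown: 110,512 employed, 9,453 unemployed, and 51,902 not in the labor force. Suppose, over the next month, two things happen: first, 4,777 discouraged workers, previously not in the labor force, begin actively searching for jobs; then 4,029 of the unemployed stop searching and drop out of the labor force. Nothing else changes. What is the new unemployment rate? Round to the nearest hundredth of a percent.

New unemployment rate ≈ 8.45%.

Initially, labor force = 110,512 + 9,453 = 119,965, so u = 9,453/119,965 = 7.88%.
After the first change, unemployed and labor force both rise by 4,777 → E = 110,512, U = 14,230, labor force = 124,742.
After the second change, unemployed and labor force both fall by 4,029 → E = 110,512, U = 10,201, labor force = 120,713.
New unemployment rate = 10,201 / 120,713 = 8.45%.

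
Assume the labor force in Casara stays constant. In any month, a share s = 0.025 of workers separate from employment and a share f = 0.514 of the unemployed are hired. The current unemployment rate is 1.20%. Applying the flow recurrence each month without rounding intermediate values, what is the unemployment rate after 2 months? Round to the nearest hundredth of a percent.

Unemployment rate after two months ≈ 3.91%.

With a fixed labor force, u_{t+1} = u_t + s·(1−u_t) − f·u_t = u_t·(1−s−f) + s.
Here 1−s−f = 0.461 and s = 0.025.
u_1 = 0.012000 × 0.461 + 0.025 = 0.030532.
u_2 = 0.030532 × 0.461 + 0.025 = 0.039075.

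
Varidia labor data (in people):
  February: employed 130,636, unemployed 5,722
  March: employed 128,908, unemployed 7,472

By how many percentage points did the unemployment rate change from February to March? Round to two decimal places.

February: labor force = 130,636 + 5,722 = 136,358; u = 5,722/136,358 = 4.20%.
March: labor force = 128,908 + 7,472 = 136,380; u = 7,472/136,380 = 5.48%.
Change = 5.48% − 4.20% = +1.28 pp.

The unemployment rate changed by +1.28 percentage points.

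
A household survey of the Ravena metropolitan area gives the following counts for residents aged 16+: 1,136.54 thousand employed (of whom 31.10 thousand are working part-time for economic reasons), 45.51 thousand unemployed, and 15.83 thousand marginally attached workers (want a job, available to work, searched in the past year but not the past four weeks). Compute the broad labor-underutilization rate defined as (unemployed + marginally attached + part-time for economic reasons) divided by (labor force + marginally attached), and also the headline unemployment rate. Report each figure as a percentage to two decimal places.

Labor force = 1,136.54 + 45.51 = 1,182.05 thousand.
Numerator = 45.51 + 15.83 + 31.10 = 92.44 thousand.
Denominator = 1,182.05 + 15.83 = 1,197.88 thousand.
Broad rate = 92.44 / 1,197.88 = 7.72%.
Headline unemployment rate = 45.51 / 1,182.05 = 3.85%.

Broad underutilization rate ≈ 7.72%; headline unemployment rate ≈ 3.85%.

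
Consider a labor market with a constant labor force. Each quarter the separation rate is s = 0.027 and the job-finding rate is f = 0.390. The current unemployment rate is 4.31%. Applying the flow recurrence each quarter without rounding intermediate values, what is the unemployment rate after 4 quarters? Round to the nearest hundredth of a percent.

Unemployment rate after four quarters ≈ 6.22%.

With a fixed labor force, u_{t+1} = u_t + s·(1−u_t) − f·u_t = u_t·(1−s−f) + s.
Here 1−s−f = 0.583 and s = 0.027.
u_1 = 0.043100 × 0.583 + 0.027 = 0.052127.
u_2 = 0.052127 × 0.583 + 0.027 = 0.057390.
u_3 = 0.057390 × 0.583 + 0.027 = 0.060458.
u_4 = 0.060458 × 0.583 + 0.027 = 0.062247.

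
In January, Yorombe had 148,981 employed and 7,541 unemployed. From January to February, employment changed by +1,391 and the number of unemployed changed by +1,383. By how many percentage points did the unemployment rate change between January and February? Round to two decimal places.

January: labor force = 148,981 + 7,541 = 156,522; u = 7,541/156,522 = 4.82%.
February: labor force = 150,372 + 8,924 = 159,296; u = 8,924/159,296 = 5.60%.
Change = 5.60% − 4.82% = +0.78 pp.

The unemployment rate changed by +0.78 percentage points.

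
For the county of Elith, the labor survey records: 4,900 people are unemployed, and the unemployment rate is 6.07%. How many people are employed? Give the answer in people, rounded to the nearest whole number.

Labor force = U / u = 4,900 / 0.0607 ≈ 80,725.
Employed = labor force − unemployed = 80,725 − 4,900 = 75,825.

About 75,825 are employed.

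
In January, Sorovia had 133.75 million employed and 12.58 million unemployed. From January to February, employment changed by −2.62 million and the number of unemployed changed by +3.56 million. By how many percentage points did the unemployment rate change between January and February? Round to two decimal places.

The unemployment rate changed by +2.36 percentage points.

January: labor force = 133.75 + 12.58 = 146.33; u = 12.58/146.33 = 8.60%.
February: labor force = 131.13 + 16.14 = 147.27; u = 16.14/147.27 = 10.96%.
Change = 10.96% − 8.60% = +2.36 pp.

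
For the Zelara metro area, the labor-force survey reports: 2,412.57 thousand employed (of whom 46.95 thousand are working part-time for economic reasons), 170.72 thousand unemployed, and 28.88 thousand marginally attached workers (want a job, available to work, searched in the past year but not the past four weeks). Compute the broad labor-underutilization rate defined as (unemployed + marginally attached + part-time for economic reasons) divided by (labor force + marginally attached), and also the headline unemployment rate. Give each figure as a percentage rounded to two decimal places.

Broad underutilization rate ≈ 9.44%; headline unemployment rate ≈ 6.61%.

Labor force = 2,412.57 + 170.72 = 2,583.29 thousand.
Numerator = 170.72 + 28.88 + 46.95 = 246.55 thousand.
Denominator = 2,583.29 + 28.88 = 2,612.17 thousand.
Broad rate = 246.55 / 2,612.17 = 9.44%.
Headline unemployment rate = 170.72 / 2,583.29 = 6.61%.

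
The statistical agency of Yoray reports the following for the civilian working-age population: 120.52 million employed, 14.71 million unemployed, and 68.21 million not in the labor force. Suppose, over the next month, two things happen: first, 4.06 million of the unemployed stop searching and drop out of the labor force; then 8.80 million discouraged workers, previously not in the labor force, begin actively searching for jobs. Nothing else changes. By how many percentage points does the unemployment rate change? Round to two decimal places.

The unemployment rate changes by +3.02 percentage points.

Initially, labor force = 120.52 + 14.71 = 135.23 million, so u = 14.71/135.23 = 10.88%.
After the first change, unemployed and labor force both fall by 4.06 → E = 120.52, U = 10.65, labor force = 131.17 million.
After the second change, unemployed and labor force both rise by 8.80 → E = 120.52, U = 19.45, labor force = 139.97 million.
New unemployment rate = 19.45 / 139.97 = 13.90%.
Change = 13.90% − 10.88% = +3.02 percentage points.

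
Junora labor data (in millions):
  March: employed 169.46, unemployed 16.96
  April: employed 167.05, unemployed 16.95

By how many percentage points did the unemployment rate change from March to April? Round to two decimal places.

The unemployment rate changed by +0.11 percentage points.

March: labor force = 169.46 + 16.96 = 186.42; u = 16.96/186.42 = 9.10%.
April: labor force = 167.05 + 16.95 = 184.00; u = 16.95/184.00 = 9.21%.
Change = 9.21% − 9.10% = +0.11 pp.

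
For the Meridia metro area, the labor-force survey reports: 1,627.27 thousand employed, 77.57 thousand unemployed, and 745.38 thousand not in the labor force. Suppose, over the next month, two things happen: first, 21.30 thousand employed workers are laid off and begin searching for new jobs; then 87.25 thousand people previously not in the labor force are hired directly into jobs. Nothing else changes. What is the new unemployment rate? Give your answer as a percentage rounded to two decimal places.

Initially, labor force = 1,627.27 + 77.57 = 1,704.84 thousand, so u = 77.57/1,704.84 = 4.55%.
After the first change, employed falls and unemployed rises by 21.30; labor force unchanged → E = 1,605.97, U = 98.87, labor force = 1,704.84 thousand.
After the second change, employed and labor force both rise by 87.25; unemployed unchanged → E = 1,693.22, U = 98.87, labor force = 1,792.09 thousand.
New unemployment rate = 98.87 / 1,792.09 = 5.52%.

New unemployment rate ≈ 5.52%.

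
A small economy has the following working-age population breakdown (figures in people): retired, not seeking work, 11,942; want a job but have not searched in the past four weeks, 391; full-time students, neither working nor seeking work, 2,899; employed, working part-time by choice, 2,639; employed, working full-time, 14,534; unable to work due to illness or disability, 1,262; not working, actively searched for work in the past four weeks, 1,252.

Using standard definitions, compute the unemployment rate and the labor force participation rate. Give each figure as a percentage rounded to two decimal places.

Employed = 2,639 + 14,534 = 17,173.
Unemployed = 1,252.
Labor force = 17,173 + 1,252 = 18,425.
Not in labor force = 11,942 + 391 + 2,899 + 1,262 = 16,494 (those not working and not actively searching are outside the labor force — including those who want a job but have given up searching).
Civilian working-age population = 18,425 + 16,494 = 34,919.
Unemployment rate = 1,252 / 18,425 = 6.80%.
Labor force participation rate = 18,425 / 34,919 = 52.76%.

Unemployment rate ≈ 6.80%; labor force participation rate ≈ 52.76%.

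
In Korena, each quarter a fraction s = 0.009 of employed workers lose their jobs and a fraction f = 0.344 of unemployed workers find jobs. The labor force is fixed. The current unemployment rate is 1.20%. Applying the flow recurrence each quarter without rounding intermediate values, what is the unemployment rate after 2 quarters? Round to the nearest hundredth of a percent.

With a fixed labor force, u_{t+1} = u_t + s·(1−u_t) − f·u_t = u_t·(1−s−f) + s.
Here 1−s−f = 0.647 and s = 0.009.
u_1 = 0.012000 × 0.647 + 0.009 = 0.016764.
u_2 = 0.016764 × 0.647 + 0.009 = 0.019846.

Unemployment rate after two quarters ≈ 1.98%.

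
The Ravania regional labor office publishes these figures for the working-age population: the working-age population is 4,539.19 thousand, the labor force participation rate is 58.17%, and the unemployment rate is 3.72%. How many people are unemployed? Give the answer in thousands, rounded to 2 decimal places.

Labor force = 0.5817 × 4,539.19 = 2,640.45 thousand.
Unemployed = 0.0372 × 2,640.45 ≈ 98.22 thousand.

About 98.22 thousand are unemployed.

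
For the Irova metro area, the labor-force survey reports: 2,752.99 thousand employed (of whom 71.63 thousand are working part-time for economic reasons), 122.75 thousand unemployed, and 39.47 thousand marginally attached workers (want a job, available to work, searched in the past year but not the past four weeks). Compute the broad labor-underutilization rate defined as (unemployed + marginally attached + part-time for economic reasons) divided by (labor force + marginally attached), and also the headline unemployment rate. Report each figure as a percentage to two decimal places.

Labor force = 2,752.99 + 122.75 = 2,875.74 thousand.
Numerator = 122.75 + 39.47 + 71.63 = 233.85 thousand.
Denominator = 2,875.74 + 39.47 = 2,915.21 thousand.
Broad rate = 233.85 / 2,915.21 = 8.02%.
Headline unemployment rate = 122.75 / 2,875.74 = 4.27%.

Broad underutilization rate ≈ 8.02%; headline unemployment rate ≈ 4.27%.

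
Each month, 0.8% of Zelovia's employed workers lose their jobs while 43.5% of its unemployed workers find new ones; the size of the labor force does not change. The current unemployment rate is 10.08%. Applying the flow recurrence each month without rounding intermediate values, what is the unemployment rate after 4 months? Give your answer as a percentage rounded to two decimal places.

Unemployment rate after four months ≈ 2.60%.

With a fixed labor force, u_{t+1} = u_t + s·(1−u_t) − f·u_t = u_t·(1−s−f) + s.
Here 1−s−f = 0.557 and s = 0.008.
u_1 = 0.100800 × 0.557 + 0.008 = 0.064146.
u_2 = 0.064146 × 0.557 + 0.008 = 0.043729.
u_3 = 0.043729 × 0.557 + 0.008 = 0.032357.
u_4 = 0.032357 × 0.557 + 0.008 = 0.026023.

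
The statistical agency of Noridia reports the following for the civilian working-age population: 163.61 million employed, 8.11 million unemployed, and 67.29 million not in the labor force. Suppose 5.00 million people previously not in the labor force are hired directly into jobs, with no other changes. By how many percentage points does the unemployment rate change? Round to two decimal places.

The unemployment rate changes by −0.13 percentage points.

Initially, labor force = 163.61 + 8.11 = 171.72 million, so u = 8.11/171.72 = 4.72%.
After the change, employed and labor force both rise by 5.00; unemployed unchanged → E = 168.61, U = 8.11, labor force = 176.72 million.
New unemployment rate = 8.11 / 176.72 = 4.59%.
Change = 4.59% − 4.72% = −0.13 percentage points.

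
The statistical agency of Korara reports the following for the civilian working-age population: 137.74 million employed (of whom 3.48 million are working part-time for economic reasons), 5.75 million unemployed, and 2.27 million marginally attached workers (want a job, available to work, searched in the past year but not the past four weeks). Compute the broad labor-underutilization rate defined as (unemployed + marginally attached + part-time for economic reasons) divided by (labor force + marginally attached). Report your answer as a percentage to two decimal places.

Broad underutilization rate ≈ 7.89%.

Labor force = 137.74 + 5.75 = 143.49 million.
Numerator = 5.75 + 2.27 + 3.48 = 11.50 million.
Denominator = 143.49 + 2.27 = 145.76 million.
Broad rate = 11.50 / 145.76 = 7.89%.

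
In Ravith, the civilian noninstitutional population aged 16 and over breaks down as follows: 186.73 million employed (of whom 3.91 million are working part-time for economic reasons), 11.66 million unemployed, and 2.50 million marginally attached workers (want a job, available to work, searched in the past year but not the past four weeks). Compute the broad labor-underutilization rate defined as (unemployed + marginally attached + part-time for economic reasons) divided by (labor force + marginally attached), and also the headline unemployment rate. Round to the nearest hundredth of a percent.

Labor force = 186.73 + 11.66 = 198.39 million.
Numerator = 11.66 + 2.50 + 3.91 = 18.07 million.
Denominator = 198.39 + 2.50 = 200.89 million.
Broad rate = 18.07 / 200.89 = 8.99%.
Headline unemployment rate = 11.66 / 198.39 = 5.88%.

Broad underutilization rate ≈ 8.99%; headline unemployment rate ≈ 5.88%.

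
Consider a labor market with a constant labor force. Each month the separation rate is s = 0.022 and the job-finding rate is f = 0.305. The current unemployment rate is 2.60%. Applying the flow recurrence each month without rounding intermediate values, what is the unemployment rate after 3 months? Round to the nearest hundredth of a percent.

With a fixed labor force, u_{t+1} = u_t + s·(1−u_t) − f·u_t = u_t·(1−s−f) + s.
Here 1−s−f = 0.673 and s = 0.022.
u_1 = 0.026000 × 0.673 + 0.022 = 0.039498.
u_2 = 0.039498 × 0.673 + 0.022 = 0.048582.
u_3 = 0.048582 × 0.673 + 0.022 = 0.054696.

Unemployment rate after three months ≈ 5.47%.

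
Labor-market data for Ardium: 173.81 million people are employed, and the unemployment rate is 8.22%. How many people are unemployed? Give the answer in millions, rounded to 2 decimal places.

Let U be the number unemployed. The labor force is E + U, and U/(E+U) = 0.0822.
So U = 0.0822 × 173.81 / (1 − 0.0822) = 14.2872 / 0.9178 ≈ 15.57 million.

About 15.57 million are unemployed.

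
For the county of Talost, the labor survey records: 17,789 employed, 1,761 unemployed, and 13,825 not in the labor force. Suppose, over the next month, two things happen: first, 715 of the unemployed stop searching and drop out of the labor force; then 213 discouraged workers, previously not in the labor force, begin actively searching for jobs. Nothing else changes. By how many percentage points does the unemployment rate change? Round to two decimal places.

The unemployment rate changes by −2.40 percentage points.

Initially, labor force = 17,789 + 1,761 = 19,550, so u = 1,761/19,550 = 9.01%.
After the first change, unemployed and labor force both fall by 715 → E = 17,789, U = 1,046, labor force = 18,835.
After the second change, unemployed and labor force both rise by 213 → E = 17,789, U = 1,259, labor force = 19,048.
New unemployment rate = 1,259 / 19,048 = 6.61%.
Change = 6.61% − 9.01% = −2.40 percentage points.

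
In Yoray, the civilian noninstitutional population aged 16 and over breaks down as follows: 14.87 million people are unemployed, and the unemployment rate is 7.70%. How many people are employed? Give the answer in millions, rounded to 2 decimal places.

Labor force = U / u = 14.87 / 0.0770 ≈ 193.12 million.
Employed = labor force − unemployed = 193.12 − 14.87 = 178.25 million.

About 178.25 million are employed.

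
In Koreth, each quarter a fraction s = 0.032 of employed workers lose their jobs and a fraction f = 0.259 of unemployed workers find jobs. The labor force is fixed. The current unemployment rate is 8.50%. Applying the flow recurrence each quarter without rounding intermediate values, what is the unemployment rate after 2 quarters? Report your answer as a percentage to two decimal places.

With a fixed labor force, u_{t+1} = u_t + s·(1−u_t) − f·u_t = u_t·(1−s−f) + s.
Here 1−s−f = 0.709 and s = 0.032.
u_1 = 0.085000 × 0.709 + 0.032 = 0.092265.
u_2 = 0.092265 × 0.709 + 0.032 = 0.097416.

Unemployment rate after two quarters ≈ 9.74%.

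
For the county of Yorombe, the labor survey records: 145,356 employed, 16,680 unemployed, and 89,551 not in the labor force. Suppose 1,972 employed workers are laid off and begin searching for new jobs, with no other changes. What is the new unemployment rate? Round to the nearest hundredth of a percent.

New unemployment rate ≈ 11.51%.

Initially, labor force = 145,356 + 16,680 = 162,036, so u = 16,680/162,036 = 10.29%.
After the change, employed falls and unemployed rises by 1,972; labor force unchanged → E = 143,384, U = 18,652, labor force = 162,036.
New unemployment rate = 18,652 / 162,036 = 11.51%.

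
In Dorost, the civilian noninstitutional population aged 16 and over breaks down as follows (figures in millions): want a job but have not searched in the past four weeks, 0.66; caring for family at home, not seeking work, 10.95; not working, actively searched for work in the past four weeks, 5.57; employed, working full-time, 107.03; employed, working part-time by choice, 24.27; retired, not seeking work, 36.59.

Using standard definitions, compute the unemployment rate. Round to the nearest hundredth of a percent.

Unemployment rate ≈ 4.07%.

Employed = 107.03 + 24.27 = 131.30 million.
Unemployed = 5.57 million.
Labor force = 131.30 + 5.57 = 136.87 million.
Unemployment rate = 5.57 / 136.87 = 4.07%.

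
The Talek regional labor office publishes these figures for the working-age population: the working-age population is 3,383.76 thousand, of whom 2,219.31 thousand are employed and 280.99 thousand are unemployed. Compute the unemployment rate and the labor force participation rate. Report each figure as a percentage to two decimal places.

Labor force = employed + unemployed = 2,219.31 + 280.99 = 2,500.30 thousand.
Unemployment rate = 280.99 / 2,500.30 = 11.24%.
Labor force participation rate = 2,500.30 / 3,383.76 = 73.89%.

Unemployment rate ≈ 11.24%; labor force participation rate ≈ 73.89%.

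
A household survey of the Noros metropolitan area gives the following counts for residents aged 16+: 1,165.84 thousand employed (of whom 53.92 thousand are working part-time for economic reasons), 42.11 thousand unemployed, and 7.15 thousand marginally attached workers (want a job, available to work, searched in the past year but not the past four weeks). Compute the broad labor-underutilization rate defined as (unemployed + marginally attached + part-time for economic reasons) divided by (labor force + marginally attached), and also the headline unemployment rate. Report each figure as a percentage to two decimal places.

Broad underutilization rate ≈ 8.49%; headline unemployment rate ≈ 3.49%.

Labor force = 1,165.84 + 42.11 = 1,207.95 thousand.
Numerator = 42.11 + 7.15 + 53.92 = 103.18 thousand.
Denominator = 1,207.95 + 7.15 = 1,215.10 thousand.
Broad rate = 103.18 / 1,215.10 = 8.49%.
Headline unemployment rate = 42.11 / 1,207.95 = 3.49%.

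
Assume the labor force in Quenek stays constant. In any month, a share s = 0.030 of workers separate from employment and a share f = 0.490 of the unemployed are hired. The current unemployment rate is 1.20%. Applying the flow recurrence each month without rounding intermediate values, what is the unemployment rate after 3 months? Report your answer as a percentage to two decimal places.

With a fixed labor force, u_{t+1} = u_t + s·(1−u_t) − f·u_t = u_t·(1−s−f) + s.
Here 1−s−f = 0.480 and s = 0.030.
u_1 = 0.012000 × 0.480 + 0.030 = 0.035760.
u_2 = 0.035760 × 0.480 + 0.030 = 0.047165.
u_3 = 0.047165 × 0.480 + 0.030 = 0.052639.

Unemployment rate after three months ≈ 5.26%.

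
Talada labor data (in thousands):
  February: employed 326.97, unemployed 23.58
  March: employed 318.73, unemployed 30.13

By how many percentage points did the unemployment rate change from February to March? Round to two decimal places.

The unemployment rate changed by +1.91 percentage points.

February: labor force = 326.97 + 23.58 = 350.55; u = 23.58/350.55 = 6.73%.
March: labor force = 318.73 + 30.13 = 348.86; u = 30.13/348.86 = 8.64%.
Change = 8.64% − 6.73% = +1.91 pp.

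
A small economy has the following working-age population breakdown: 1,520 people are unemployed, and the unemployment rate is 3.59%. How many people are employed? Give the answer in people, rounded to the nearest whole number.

Labor force = U / u = 1,520 / 0.0359 ≈ 42,340.
Employed = labor force − unemployed = 42,340 − 1,520 = 40,820.

About 40,820 are employed.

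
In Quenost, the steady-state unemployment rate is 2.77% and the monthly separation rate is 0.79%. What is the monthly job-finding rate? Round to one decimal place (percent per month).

Job-finding rate ≈ 27.7% per month.

From u* = s/(s+f): f = s·(1−u)/u.
f = 0.79 × (1 − 0.0277) / 0.0277 = 0.7681 / 0.0277 ≈ 27.7% per month.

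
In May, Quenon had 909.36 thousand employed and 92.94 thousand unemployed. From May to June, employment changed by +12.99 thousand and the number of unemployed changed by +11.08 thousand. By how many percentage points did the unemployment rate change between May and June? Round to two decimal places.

The unemployment rate changed by +0.86 percentage points.

May: labor force = 909.36 + 92.94 = 1,002.30; u = 92.94/1,002.30 = 9.27%.
June: labor force = 922.35 + 104.02 = 1,026.37; u = 104.02/1,026.37 = 10.13%.
Change = 10.13% − 9.27% = +0.86 pp.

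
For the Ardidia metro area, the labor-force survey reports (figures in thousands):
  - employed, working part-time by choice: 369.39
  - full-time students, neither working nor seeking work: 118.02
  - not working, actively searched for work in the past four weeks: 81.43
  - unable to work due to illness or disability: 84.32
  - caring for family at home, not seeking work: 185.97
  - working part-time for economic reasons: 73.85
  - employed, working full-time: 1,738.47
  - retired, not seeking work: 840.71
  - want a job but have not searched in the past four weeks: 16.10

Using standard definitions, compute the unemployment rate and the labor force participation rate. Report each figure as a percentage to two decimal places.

Employed = 369.39 + 73.85 + 1,738.47 = 2,181.71 thousand (anyone who worked, including part-time for economic reasons, counts as employed).
Unemployed = 81.43 thousand.
Labor force = 2,181.71 + 81.43 = 2,263.14 thousand.
Not in labor force = 118.02 + 84.32 + 185.97 + 840.71 + 16.10 = 1,245.12 thousand (those not working and not actively searching are outside the labor force — including those who want a job but have given up searching).
Civilian working-age population = 2,263.14 + 1,245.12 = 3,508.26 thousand.
Unemployment rate = 81.43 / 2,263.14 = 3.60%.
Labor force participation rate = 2,263.14 / 3,508.26 = 64.51%.

Unemployment rate ≈ 3.60%; labor force participation rate ≈ 64.51%.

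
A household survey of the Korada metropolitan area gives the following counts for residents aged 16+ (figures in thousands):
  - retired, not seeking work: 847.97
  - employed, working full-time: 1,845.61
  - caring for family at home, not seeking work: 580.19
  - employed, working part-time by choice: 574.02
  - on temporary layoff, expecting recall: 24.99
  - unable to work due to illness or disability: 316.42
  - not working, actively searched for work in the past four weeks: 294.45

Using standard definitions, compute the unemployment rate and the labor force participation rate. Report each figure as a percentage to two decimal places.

Unemployment rate ≈ 11.66%; labor force participation rate ≈ 61.09%.

Employed = 1,845.61 + 574.02 = 2,419.63 thousand.
Unemployed = 24.99 + 294.45 = 319.44 thousand (jobless and actively searching, or on temporary layoff).
Labor force = 2,419.63 + 319.44 = 2,739.07 thousand.
Not in labor force = 847.97 + 580.19 + 316.42 = 1,744.58 thousand (those not working and not actively searching are outside the labor force).
Civilian working-age population = 2,739.07 + 1,744.58 = 4,483.65 thousand.
Unemployment rate = 319.44 / 2,739.07 = 11.66%.
Labor force participation rate = 2,739.07 / 4,483.65 = 61.09%.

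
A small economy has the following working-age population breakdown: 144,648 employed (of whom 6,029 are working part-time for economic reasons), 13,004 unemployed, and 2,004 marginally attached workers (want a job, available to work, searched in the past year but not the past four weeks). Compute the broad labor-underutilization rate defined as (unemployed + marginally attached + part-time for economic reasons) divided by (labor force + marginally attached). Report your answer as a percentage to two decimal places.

Labor force = 144,648 + 13,004 = 157,652.
Numerator = 13,004 + 2,004 + 6,029 = 21,037.
Denominator = 157,652 + 2,004 = 159,656.
Broad rate = 21,037 / 159,656 = 13.18%.

Broad underutilization rate ≈ 13.18%.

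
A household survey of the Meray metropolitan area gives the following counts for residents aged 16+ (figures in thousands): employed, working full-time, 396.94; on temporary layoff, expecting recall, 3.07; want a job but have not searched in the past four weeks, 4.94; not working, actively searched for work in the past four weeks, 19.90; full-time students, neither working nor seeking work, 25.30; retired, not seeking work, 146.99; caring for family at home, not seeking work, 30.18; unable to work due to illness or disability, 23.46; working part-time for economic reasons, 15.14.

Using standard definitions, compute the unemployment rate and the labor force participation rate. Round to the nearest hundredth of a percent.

Unemployment rate ≈ 5.28%; labor force participation rate ≈ 65.33%.

Employed = 396.94 + 15.14 = 412.08 thousand (anyone who worked, including part-time for economic reasons, counts as employed).
Unemployed = 3.07 + 19.90 = 22.97 thousand (jobless and actively searching, or on temporary layoff).
Labor force = 412.08 + 22.97 = 435.05 thousand.
Not in labor force = 4.94 + 25.30 + 146.99 + 30.18 + 23.46 = 230.87 thousand (those not working and not actively searching are outside the labor force — including those who want a job but have given up searching).
Civilian working-age population = 435.05 + 230.87 = 665.92 thousand.
Unemployment rate = 22.97 / 435.05 = 5.28%.
Labor force participation rate = 435.05 / 665.92 = 65.33%.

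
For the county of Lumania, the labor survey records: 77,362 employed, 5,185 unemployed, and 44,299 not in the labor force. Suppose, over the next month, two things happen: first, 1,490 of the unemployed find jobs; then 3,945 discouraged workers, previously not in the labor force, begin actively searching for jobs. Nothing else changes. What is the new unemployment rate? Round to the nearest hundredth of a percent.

New unemployment rate ≈ 8.83%.

Initially, labor force = 77,362 + 5,185 = 82,547, so u = 5,185/82,547 = 6.28%.
After the first change, unemployed falls and employed rises by 1,490; labor force unchanged → E = 78,852, U = 3,695, labor force = 82,547.
After the second change, unemployed and labor force both rise by 3,945 → E = 78,852, U = 7,640, labor force = 86,492.
New unemployment rate = 7,640 / 86,492 = 8.83%.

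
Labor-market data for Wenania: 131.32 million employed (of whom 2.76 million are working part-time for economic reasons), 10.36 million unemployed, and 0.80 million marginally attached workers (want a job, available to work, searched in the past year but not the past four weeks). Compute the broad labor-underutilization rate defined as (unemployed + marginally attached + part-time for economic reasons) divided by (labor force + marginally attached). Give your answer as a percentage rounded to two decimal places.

Labor force = 131.32 + 10.36 = 141.68 million.
Numerator = 10.36 + 0.80 + 2.76 = 13.92 million.
Denominator = 141.68 + 0.80 = 142.48 million.
Broad rate = 13.92 / 142.48 = 9.77%.

Broad underutilization rate ≈ 9.77%.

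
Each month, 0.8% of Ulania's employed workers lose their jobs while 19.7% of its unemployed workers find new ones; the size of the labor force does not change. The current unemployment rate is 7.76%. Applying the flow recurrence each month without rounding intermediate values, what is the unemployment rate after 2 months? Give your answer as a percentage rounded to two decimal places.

Unemployment rate after two months ≈ 6.34%.

With a fixed labor force, u_{t+1} = u_t + s·(1−u_t) − f·u_t = u_t·(1−s−f) + s.
Here 1−s−f = 0.795 and s = 0.008.
u_1 = 0.077600 × 0.795 + 0.008 = 0.069692.
u_2 = 0.069692 × 0.795 + 0.008 = 0.063405.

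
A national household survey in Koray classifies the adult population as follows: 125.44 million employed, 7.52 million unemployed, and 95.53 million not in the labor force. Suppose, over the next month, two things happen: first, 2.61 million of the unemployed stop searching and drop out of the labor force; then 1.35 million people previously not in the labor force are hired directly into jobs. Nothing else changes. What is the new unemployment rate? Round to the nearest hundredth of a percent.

New unemployment rate ≈ 3.73%.

Initially, labor force = 125.44 + 7.52 = 132.96 million, so u = 7.52/132.96 = 5.66%.
After the first change, unemployed and labor force both fall by 2.61 → E = 125.44, U = 4.91, labor force = 130.35 million.
After the second change, employed and labor force both rise by 1.35; unemployed unchanged → E = 126.79, U = 4.91, labor force = 131.70 million.
New unemployment rate = 4.91 / 131.70 = 3.73%.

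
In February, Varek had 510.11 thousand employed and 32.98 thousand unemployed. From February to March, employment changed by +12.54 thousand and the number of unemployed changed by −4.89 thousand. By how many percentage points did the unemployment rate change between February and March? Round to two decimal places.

The unemployment rate changed by −0.97 percentage points.

February: labor force = 510.11 + 32.98 = 543.09; u = 32.98/543.09 = 6.07%.
March: labor force = 522.65 + 28.09 = 550.74; u = 28.09/550.74 = 5.10%.
Change = 5.10% − 6.07% = −0.97 pp.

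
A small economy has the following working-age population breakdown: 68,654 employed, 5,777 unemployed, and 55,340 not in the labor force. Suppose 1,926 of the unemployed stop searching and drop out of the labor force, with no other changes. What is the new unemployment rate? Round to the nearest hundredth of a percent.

New unemployment rate ≈ 5.31%.

Initially, labor force = 68,654 + 5,777 = 74,431, so u = 5,777/74,431 = 7.76%.
After the change, unemployed and labor force both fall by 1,926 → E = 68,654, U = 3,851, labor force = 72,505.
New unemployment rate = 3,851 / 72,505 = 5.31%.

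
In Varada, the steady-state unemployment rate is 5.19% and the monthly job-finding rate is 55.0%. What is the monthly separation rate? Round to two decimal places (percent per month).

From u* = s/(s+f): s = u·f/(1−u).
s = 0.0519 × 55.0 / (1 − 0.0519) = 2.8545 / 0.9481 ≈ 3.01% per month.

Separation rate ≈ 3.01% per month.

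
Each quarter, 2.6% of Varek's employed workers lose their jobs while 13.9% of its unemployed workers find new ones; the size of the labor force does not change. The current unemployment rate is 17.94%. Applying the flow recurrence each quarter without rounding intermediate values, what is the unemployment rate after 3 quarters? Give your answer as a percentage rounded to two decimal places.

With a fixed labor force, u_{t+1} = u_t + s·(1−u_t) − f·u_t = u_t·(1−s−f) + s.
Here 1−s−f = 0.835 and s = 0.026.
u_1 = 0.179400 × 0.835 + 0.026 = 0.175799.
u_2 = 0.175799 × 0.835 + 0.026 = 0.172792.
u_3 = 0.172792 × 0.835 + 0.026 = 0.170281.

Unemployment rate after three quarters ≈ 17.03%.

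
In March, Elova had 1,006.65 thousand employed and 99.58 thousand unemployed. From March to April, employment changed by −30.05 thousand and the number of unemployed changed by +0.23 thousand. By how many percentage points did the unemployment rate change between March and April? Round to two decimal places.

March: labor force = 1,006.65 + 99.58 = 1,106.23; u = 99.58/1,106.23 = 9.00%.
April: labor force = 976.60 + 99.81 = 1,076.41; u = 99.81/1,076.41 = 9.27%.
Change = 9.27% − 9.00% = +0.27 pp.

The unemployment rate changed by +0.27 percentage points.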